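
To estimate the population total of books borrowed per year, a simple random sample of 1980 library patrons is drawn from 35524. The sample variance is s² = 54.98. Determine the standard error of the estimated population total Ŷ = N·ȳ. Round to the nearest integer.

5752

Var(Ŷ) = N²·Var(ȳ) = N²·(1 − n/N)·s²/n.
f = 1980/35524 = 0.05573697; Var(ȳ) = 0.94426303·54.98/1980 = 0.026219991.
Var(Ŷ) = 35524² · 0.026219991 = 3.3088438 × 10^7.
SE(Ŷ) = √(3.3088438 × 10^7) = 5752.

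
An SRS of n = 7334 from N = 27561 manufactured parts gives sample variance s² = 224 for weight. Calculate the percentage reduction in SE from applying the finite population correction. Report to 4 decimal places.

f = n/N = 7334/27561 = 0.26610065.
SE_no-fpc = √(s²/n) = 0.17476464; SE_fpc = √((1−f)s²/n) = 0.14971724.
Ratio = √(1−f) = 0.85667926. Reduction = 100·(1 − 0.85667926) = 14.3321%.

14.3321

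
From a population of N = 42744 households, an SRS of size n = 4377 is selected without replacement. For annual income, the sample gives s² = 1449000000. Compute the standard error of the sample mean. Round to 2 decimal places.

545.11

Under SRS without replacement, Var(ȳ) = (1 − f)·s²/n with f = n/N = 4377/42744 = 0.10240034.
Var(ȳ) = (1 − 0.10240034)·1449000000/4377 = 0.89759966·331048.66 = 297149.17.
SE(ȳ) = √(297149.17) = 545.11.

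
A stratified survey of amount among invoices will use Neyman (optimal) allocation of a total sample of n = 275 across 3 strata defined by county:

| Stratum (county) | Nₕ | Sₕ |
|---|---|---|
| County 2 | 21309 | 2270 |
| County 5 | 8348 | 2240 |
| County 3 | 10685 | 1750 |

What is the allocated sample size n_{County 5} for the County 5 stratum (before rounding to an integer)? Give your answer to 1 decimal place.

Neyman allocation: nₕ = n·NₕSₕ / Σⱼ NⱼSⱼ.
Σ NⱼSⱼ = 21309·2270 + 8348·2240 + 10685·1750 = 8.57697 × 10^7.
n_{County 5} = 275·8348·2240 / (8.57697 × 10^7) = 60.0.

60.0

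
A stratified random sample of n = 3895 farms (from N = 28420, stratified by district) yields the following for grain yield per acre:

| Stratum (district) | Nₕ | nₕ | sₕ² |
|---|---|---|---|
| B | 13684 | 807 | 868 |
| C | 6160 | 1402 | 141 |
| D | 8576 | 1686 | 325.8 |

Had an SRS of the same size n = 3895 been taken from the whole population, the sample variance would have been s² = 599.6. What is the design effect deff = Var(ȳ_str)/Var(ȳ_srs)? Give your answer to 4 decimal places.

Var(ȳ_str) = Σ Wₕ²(1−fₕ)sₕ²/nₕ with Wₕ = Nₕ/28420:
  B: (13684/28420)²·(1−807/13684)·868/807 = 0.23465283
  C: (6160/28420)²·(1−1402/6160)·141/1402 = 0.0036494557
  D: (8576/28420)²·(1−1686/8576)·325.8/1686 = 0.014136743
  → Var(ȳ_str) = 0.25243903.
Var(ȳ_srs) = (1 − 3895/28420)·599.6/3895 = 0.13284313.
deff = 0.25243903 / 0.13284313 = 1.9003.

1.9003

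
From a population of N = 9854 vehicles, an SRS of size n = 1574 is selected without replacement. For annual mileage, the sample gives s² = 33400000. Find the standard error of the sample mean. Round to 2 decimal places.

Under SRS without replacement, Var(ȳ) = (1 − f)·s²/n with f = n/N = 1574/9854 = 0.15973209.
Var(ȳ) = (1 − 0.15973209)·33400000/1574 = 0.84026791·21219.822 = 17830.336.
SE(ȳ) = √(17830.336) = 133.53.

133.53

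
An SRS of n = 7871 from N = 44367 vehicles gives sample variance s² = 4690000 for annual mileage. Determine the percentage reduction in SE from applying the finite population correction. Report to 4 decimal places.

f = n/N = 7871/44367 = 0.17740663.
SE_no-fpc = √(s²/n) = 24.410207; SE_fpc = √((1−f)s²/n) = 22.139309.
Ratio = √(1−f) = 0.90696933. Reduction = 100·(1 − 0.90696933) = 9.3031%.

9.3031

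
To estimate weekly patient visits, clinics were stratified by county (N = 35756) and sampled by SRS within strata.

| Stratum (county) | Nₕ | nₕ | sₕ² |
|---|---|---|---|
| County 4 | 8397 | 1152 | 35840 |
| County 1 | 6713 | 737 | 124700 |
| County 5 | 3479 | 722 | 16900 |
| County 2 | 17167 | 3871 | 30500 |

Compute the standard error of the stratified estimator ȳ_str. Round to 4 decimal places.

Var(ȳ_str) = Σₕ Wₕ²(1 − fₕ)sₕ²/nₕ with Wₕ = Nₕ/N, N = 35756.
County 4: Wₕ = 0.23484170; term = 0.23484170²·(1 − 0.13719185)·35840/1152 = 1.4804039.
County 1: Wₕ = 0.18774471; term = 0.18774471²·(1 − 0.10978698)·124700/737 = 5.3091909.
County 5: Wₕ = 0.09729836; term = 0.09729836²·(1 − 0.20753090)·16900/722 = 0.17560741.
County 2: Wₕ = 0.48011523; term = 0.48011523²·(1 − 0.22549077)·30500/3871 = 1.4066765.
Sum = 8.3718787.
SE = √(8.3718787) = 2.8934.

2.8934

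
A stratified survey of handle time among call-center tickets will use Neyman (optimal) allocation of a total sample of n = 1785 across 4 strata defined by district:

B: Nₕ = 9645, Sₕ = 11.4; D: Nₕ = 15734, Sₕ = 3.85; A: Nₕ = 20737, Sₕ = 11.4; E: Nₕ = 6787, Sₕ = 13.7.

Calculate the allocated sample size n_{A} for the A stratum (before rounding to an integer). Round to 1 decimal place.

Neyman allocation: nₕ = n·NₕSₕ / Σⱼ NⱼSⱼ.
Σ NⱼSⱼ = 9645·11.4 + 15734·3.85 + 20737·11.4 + 6787·13.7 = 499912.6.
n_{A} = 1785·20737·11.4 / 499912.6 = 844.1.

844.1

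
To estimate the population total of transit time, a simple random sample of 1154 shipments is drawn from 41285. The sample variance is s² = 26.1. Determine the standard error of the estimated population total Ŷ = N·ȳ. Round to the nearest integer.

6121

Var(Ŷ) = N²·Var(ȳ) = N²·(1 − n/N)·s²/n.
f = 1154/41285 = 0.02795204; Var(ȳ) = 0.97204796·26.1/1154 = 0.021984794.
Var(Ŷ) = 41285² · 0.021984794 = 3.7472009 × 10^7.
SE(Ŷ) = √(3.7472009 × 10^7) = 6121.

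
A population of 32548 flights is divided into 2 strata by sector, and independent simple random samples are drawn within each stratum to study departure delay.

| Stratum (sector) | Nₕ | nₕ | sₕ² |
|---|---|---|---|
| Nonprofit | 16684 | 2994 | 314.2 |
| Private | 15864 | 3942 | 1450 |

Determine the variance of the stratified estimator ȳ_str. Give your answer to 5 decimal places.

0.08830

Var(ȳ_str) = Σₕ Wₕ²(1 − fₕ)sₕ²/nₕ with Wₕ = Nₕ/N, N = 32548.
Nonprofit: Wₕ = 0.51259678; term = 0.51259678²·(1 − 0.17945337)·314.2/2994 = 0.022626084.
Private: Wₕ = 0.48740322; term = 0.48740322²·(1 − 0.24848714)·1450/3942 = 0.065669633.
Sum = 0.088295717.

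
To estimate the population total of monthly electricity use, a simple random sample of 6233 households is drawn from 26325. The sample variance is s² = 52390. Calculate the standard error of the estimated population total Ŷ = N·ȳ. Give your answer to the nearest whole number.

66676

Var(Ŷ) = N²·Var(ȳ) = N²·(1 − n/N)·s²/n.
f = 6233/26325 = 0.23677113; Var(ȳ) = 0.76322887·52390/6233 = 6.4151389.
Var(Ŷ) = 26325² · 6.4151389 = 4.4457273 × 10^9.
SE(Ŷ) = √(4.4457273 × 10^9) = 66676.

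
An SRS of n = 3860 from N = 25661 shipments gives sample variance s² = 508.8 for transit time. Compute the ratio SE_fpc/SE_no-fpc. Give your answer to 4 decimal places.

0.9217

f = n/N = 3860/25661 = 0.15042282.
SE_no-fpc = √(s²/n) = 0.36306125; SE_fpc = √((1−f)s²/n) = 0.33464267.
Ratio = √(1−f) = 0.92172511.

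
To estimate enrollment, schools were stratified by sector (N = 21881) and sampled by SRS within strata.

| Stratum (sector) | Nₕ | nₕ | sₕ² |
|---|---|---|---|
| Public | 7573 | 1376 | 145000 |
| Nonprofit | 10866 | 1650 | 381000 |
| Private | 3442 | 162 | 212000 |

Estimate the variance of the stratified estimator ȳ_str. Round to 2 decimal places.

89.48

Var(ȳ_str) = Σₕ Wₕ²(1 − fₕ)sₕ²/nₕ with Wₕ = Nₕ/N, N = 21881.
Public: Wₕ = 0.34609936; term = 0.34609936²·(1 − 0.18169814)·145000/1376 = 10.329152.
Nonprofit: Wₕ = 0.49659522; term = 0.49659522²·(1 − 0.15184981)·381000/1650 = 48.296857.
Private: Wₕ = 0.15730542; term = 0.15730542²·(1 − 0.04706566)·212000/162 = 30.858245.
Sum = 89.484254.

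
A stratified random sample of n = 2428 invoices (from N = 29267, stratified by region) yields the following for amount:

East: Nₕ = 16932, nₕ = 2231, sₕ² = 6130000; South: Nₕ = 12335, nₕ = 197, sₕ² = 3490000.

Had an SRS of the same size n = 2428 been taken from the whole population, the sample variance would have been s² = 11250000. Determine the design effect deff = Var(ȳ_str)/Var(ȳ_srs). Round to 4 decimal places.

Var(ȳ_str) = Σ Wₕ²(1−fₕ)sₕ²/nₕ with Wₕ = Nₕ/29267:
  East: (16932/29267)²·(1−2231/16932)·6130000/2231 = 798.47188
  South: (12335/29267)²·(1−197/12335)·3490000/197 = 3096.6283
  → Var(ȳ_str) = 3895.1002.
Var(ȳ_srs) = (1 − 2428/29267)·11250000/2428 = 4249.0512.
deff = 3895.1002 / 4249.0512 = 0.9167.

0.9167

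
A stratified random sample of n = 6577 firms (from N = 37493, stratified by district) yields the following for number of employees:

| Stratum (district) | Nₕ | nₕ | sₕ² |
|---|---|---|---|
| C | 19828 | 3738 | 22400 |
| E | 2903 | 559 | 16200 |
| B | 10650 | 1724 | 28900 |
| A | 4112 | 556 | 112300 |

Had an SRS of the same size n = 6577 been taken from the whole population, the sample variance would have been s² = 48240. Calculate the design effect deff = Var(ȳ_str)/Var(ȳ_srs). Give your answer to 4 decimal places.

0.7829

Var(ȳ_str) = Σ Wₕ²(1−fₕ)sₕ²/nₕ with Wₕ = Nₕ/37493:
  C: (19828/37493)²·(1−3738/19828)·22400/3738 = 1.3600137
  E: (2903/37493)²·(1−559/2903)·16200/559 = 0.14028378
  B: (10650/37493)²·(1−1724/10650)·28900/1724 = 1.1336179
  A: (4112/37493)²·(1−556/4112)·112300/556 = 2.100968
  → Var(ȳ_str) = 4.7348834.
Var(ȳ_srs) = (1 − 6577/37493)·48240/6577 = 6.0480109.
deff = 4.7348834 / 6.0480109 = 0.7829.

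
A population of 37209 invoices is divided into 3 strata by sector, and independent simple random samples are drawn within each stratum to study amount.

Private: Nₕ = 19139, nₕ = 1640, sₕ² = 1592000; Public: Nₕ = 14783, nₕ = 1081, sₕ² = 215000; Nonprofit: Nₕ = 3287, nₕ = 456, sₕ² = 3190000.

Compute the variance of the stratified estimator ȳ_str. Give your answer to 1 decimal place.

Var(ȳ_str) = Σₕ Wₕ²(1 − fₕ)sₕ²/nₕ with Wₕ = Nₕ/N, N = 37209.
Private: Wₕ = 0.51436480; term = 0.51436480²·(1 − 0.08568891)·1592000/1640 = 234.82033.
Public: Wₕ = 0.39729635; term = 0.39729635²·(1 − 0.07312453)·215000/1081 = 29.098011.
Nonprofit: Wₕ = 0.08833884; term = 0.08833884²·(1 − 0.13872832)·3190000/456 = 47.01857.
Sum = 310.93691.

310.9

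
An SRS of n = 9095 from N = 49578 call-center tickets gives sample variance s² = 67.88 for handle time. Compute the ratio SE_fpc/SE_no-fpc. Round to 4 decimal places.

0.9036

f = n/N = 9095/49578 = 0.18344830.
SE_no-fpc = √(s²/n) = 0.086391212; SE_fpc = √((1−f)s²/n) = 0.078065907.
Ratio = √(1−f) = 0.90363250.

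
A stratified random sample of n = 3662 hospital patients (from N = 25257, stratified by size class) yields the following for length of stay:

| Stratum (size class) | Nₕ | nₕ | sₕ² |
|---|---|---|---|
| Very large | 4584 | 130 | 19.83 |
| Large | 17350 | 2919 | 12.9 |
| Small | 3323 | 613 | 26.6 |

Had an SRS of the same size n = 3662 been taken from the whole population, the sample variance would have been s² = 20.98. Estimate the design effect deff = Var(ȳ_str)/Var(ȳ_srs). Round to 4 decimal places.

Var(ȳ_str) = Σ Wₕ²(1−fₕ)sₕ²/nₕ with Wₕ = Nₕ/25257:
  Very large: (4584/25257)²·(1−130/4584)·19.83/130 = 0.0048821448
  Large: (17350/25257)²·(1−2919/17350)·12.9/2919 = 0.0017345547
  Small: (3323/25257)²·(1−613/3323)·26.6/613 = 6.1257217 × 10^-4
  → Var(ȳ_str) = 0.0072292717.
Var(ȳ_srs) = (1 − 3662/25257)·20.98/3662 = 0.004898449.
deff = 0.0072292717 / 0.004898449 = 1.4758.

1.4758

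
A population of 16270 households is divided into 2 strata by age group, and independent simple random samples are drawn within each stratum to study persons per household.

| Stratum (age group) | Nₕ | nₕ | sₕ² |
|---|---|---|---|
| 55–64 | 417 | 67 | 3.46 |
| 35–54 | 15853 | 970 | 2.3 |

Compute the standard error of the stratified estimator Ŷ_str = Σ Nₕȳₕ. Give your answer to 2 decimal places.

Var(Ŷ_str) = Σₕ Nₕ²(1 − fₕ)sₕ²/nₕ.
55–64: 417²·(1 − 67/417)·3.46/67 = 7537.1194.
35–54: 15853²·(1 − 970/15853)·2.3/970 = 559445.83.
Sum = 566982.95.
SE = √(566982.95) = 752.98.

752.98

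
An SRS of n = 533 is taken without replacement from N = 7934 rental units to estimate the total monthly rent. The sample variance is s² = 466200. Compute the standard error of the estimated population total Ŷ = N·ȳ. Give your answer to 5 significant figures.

226630

Var(Ŷ) = N²·Var(ȳ) = N²·(1 − n/N)·s²/n.
f = 533/7934 = 0.06717923; Var(ȳ) = 0.93282077·466200/533 = 815.9119.
Var(Ŷ) = 7934² · 815.9119 = 5.1360313 × 10^10.
SE(Ŷ) = √(5.1360313 × 10^10) = 226630.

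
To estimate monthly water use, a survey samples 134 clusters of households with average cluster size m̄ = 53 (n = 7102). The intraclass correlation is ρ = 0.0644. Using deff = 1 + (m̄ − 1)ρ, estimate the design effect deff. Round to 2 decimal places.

4.35

deff = 1 + (53 − 1)·0.0644 = 1 + 3.3488 = 4.3488.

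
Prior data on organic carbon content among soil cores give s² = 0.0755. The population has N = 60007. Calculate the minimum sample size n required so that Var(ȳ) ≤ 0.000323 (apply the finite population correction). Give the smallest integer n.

Without fpc, n₀ = s²/D = 0.0755/0.000323 = 233.7461.
With fpc, (1 − n/N)·s²/n ≤ D requires n ≥ n₀/(1 + n₀/N) = 233.7461/(1 + 233.7461/60007) = 232.8391.
Rounding up, n = 233.

233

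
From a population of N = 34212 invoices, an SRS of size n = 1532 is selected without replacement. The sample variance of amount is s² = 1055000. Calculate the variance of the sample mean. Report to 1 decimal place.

Under SRS without replacement, Var(ȳ) = (1 − f)·s²/n with f = n/N = 1532/34212 = 0.04477961.
Var(ȳ) = (1 − 0.04477961)·1055000/1532 = 0.95522039·688.6423 = 657.80516.

657.8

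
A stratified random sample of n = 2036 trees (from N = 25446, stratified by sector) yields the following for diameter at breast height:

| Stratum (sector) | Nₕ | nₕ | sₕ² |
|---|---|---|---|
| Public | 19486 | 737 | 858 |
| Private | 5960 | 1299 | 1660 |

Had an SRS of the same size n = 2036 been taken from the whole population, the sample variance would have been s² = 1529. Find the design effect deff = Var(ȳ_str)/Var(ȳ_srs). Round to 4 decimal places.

1.0301

Var(ȳ_str) = Σ Wₕ²(1−fₕ)sₕ²/nₕ with Wₕ = Nₕ/25446:
  Public: (19486/25446)²·(1−737/19486)·858/737 = 0.65687323
  Private: (5960/25446)²·(1−1299/5960)·1660/1299 = 0.054825835
  → Var(ȳ_str) = 0.71169907.
Var(ȳ_srs) = (1 − 2036/25446)·1529/2036 = 0.69089429.
deff = 0.71169907 / 0.69089429 = 1.0301.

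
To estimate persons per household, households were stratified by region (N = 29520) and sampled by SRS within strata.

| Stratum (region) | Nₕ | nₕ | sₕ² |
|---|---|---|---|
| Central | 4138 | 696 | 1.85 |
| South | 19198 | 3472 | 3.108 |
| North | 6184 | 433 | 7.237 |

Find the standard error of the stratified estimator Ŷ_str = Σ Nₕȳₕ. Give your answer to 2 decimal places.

950.01

Var(Ŷ_str) = Σₕ Nₕ²(1 − fₕ)sₕ²/nₕ.
Central: 4138²·(1 − 696/4138)·1.85/696 = 37858.538.
South: 19198²·(1 − 3472/19198)·3.108/3472 = 270256.13.
North: 6184²·(1 − 433/6184)·7.237/433 = 594406.47.
Sum = 902521.14.
SE = √(902521.14) = 950.01.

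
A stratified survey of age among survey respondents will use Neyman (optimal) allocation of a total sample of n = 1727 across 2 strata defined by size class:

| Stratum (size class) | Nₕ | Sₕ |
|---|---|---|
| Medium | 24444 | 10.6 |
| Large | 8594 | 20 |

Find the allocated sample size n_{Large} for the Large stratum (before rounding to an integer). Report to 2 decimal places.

688.74

Neyman allocation: nₕ = n·NₕSₕ / Σⱼ NⱼSⱼ.
Σ NⱼSⱼ = 24444·10.6 + 8594·20 = 430986.4.
n_{Large} = 1727·8594·20 / 430986.4 = 688.74.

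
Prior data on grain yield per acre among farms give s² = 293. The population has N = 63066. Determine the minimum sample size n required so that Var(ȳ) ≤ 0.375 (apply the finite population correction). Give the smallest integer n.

772

Without fpc, n₀ = s²/D = 293/0.375 = 781.3333.
With fpc, (1 − n/N)·s²/n ≤ D requires n ≥ n₀/(1 + n₀/N) = 781.3333/(1 + 781.3333/63066) = 771.7717.
Rounding up, n = 772.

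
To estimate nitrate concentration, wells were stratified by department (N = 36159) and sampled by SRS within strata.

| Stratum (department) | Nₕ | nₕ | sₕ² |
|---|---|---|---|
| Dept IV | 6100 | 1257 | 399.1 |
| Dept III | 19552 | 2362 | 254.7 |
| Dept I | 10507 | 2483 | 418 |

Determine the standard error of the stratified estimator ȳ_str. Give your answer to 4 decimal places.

Var(ȳ_str) = Σₕ Wₕ²(1 − fₕ)sₕ²/nₕ with Wₕ = Nₕ/N, N = 36159.
Dept IV: Wₕ = 0.16869936; term = 0.16869936²·(1 − 0.20606557)·399.1/1257 = 0.0071739432.
Dept III: Wₕ = 0.54072292; term = 0.54072292²·(1 − 0.12080606)·254.7/2362 = 0.027719366.
Dept I: Wₕ = 0.29057773; term = 0.29057773²·(1 − 0.23631864)·418/2483 = 0.010855164.
Sum = 0.045748473.
SE = √(0.045748473) = 0.2139.

0.2139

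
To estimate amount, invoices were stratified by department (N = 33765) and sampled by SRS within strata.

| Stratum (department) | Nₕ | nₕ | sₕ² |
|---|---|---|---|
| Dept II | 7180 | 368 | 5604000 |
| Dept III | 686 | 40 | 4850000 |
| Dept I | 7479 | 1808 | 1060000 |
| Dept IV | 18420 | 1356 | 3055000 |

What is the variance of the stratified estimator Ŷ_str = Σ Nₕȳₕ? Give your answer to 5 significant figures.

Var(Ŷ_str) = Σₕ Nₕ²(1 − fₕ)sₕ²/nₕ.
Dept II: 7180²·(1 − 368/7180)·5604000/368 = 7.4481668 × 10^11.
Dept III: 686²·(1 − 40/686)·4850000/40 = 5.3732665 × 10^10.
Dept I: 7479²·(1 − 1808/7479)·1060000/1808 = 2.4866269 × 10^10.
Dept IV: 18420²·(1 − 1356/18420)·3055000/1356 = 7.0814467 × 10^11.
Sum = 1.5315603 × 10^12.

1.5316 × 10^12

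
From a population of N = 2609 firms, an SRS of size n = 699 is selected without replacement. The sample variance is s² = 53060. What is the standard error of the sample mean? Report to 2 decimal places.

Under SRS without replacement, Var(ȳ) = (1 − f)·s²/n with f = n/N = 699/2609 = 0.26791874.
Var(ȳ) = (1 − 0.26791874)·53060/699 = 0.73208126·75.908441 = 55.571147.
SE(ȳ) = √(55.571147) = 7.45.

7.45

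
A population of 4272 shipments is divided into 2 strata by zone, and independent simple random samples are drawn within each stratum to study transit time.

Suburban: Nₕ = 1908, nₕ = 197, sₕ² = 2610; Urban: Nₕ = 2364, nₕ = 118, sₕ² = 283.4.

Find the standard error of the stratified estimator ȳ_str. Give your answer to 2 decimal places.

1.75

Var(ȳ_str) = Σₕ Wₕ²(1 − fₕ)sₕ²/nₕ with Wₕ = Nₕ/N, N = 4272.
Suburban: Wₕ = 0.44662921; term = 0.44662921²·(1 − 0.10324948)·2610/197 = 2.3699554.
Urban: Wₕ = 0.55337079; term = 0.55337079²·(1 − 0.04991540)·283.4/118 = 0.69873512.
Sum = 3.0686905.
SE = √(3.0686905) = 1.75.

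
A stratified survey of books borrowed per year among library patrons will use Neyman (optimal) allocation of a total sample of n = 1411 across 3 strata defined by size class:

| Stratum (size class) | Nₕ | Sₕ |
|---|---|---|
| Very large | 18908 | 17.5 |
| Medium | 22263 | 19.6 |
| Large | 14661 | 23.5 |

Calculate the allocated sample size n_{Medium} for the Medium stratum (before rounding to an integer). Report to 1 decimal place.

Neyman allocation: nₕ = n·NₕSₕ / Σⱼ NⱼSⱼ.
Σ NⱼSⱼ = 18908·17.5 + 22263·19.6 + 14661·23.5 = 1.1117783 × 10^6.
n_{Medium} = 1411·22263·19.6 / (1.1117783 × 10^6) = 553.8.

553.8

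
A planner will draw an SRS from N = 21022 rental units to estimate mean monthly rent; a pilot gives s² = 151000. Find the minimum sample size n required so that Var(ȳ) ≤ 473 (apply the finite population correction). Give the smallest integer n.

315

Without fpc, n₀ = s²/D = 151000/473 = 319.2389.
With fpc, (1 − n/N)·s²/n ≤ D requires n ≥ n₀/(1 + n₀/N) = 319.2389/(1 + 319.2389/21022) = 314.4635.
Rounding up, n = 315.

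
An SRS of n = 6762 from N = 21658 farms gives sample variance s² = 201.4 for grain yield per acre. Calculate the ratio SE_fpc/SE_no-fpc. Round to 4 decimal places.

f = n/N = 6762/21658 = 0.31221719.
SE_no-fpc = √(s²/n) = 0.17258067; SE_fpc = √((1−f)s²/n) = 0.14312576.
Ratio = √(1−f) = 0.82932672.

0.8293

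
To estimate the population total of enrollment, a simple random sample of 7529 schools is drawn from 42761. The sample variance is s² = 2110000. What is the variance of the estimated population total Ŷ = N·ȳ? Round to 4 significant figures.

Var(Ŷ) = N²·Var(ȳ) = N²·(1 − n/N)·s²/n.
f = 7529/42761 = 0.17607165; Var(ȳ) = 0.82392835·2110000/7529 = 230.90567.
Var(Ŷ) = 42761² · 230.90567 = 4.2221174 × 10^11.

4.222 × 10^11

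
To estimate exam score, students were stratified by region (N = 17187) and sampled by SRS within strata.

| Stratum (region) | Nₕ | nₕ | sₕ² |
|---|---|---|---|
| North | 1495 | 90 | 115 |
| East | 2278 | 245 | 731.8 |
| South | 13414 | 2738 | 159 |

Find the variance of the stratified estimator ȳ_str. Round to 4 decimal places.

Var(ȳ_str) = Σₕ Wₕ²(1 − fₕ)sₕ²/nₕ with Wₕ = Nₕ/N, N = 17187.
North: Wₕ = 0.08698435; term = 0.08698435²·(1 − 0.06020067)·115/90 = 0.0090859992.
East: Wₕ = 0.13254204; term = 0.13254204²·(1 − 0.10755048)·731.8/245 = 0.046829257.
South: Wₕ = 0.78047361; term = 0.78047361²·(1 − 0.20411510)·159/2738 = 0.02815337.
Sum = 0.084068626.

0.0841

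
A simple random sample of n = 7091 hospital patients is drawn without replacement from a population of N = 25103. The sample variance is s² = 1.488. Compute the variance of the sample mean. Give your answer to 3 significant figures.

1.51 × 10^-4

Under SRS without replacement, Var(ȳ) = (1 − f)·s²/n with f = n/N = 7091/25103 = 0.28247620.
Var(ȳ) = (1 − 0.28247620)·1.488/7091 = 0.71752380·2.0984346 × 10^-4 = 1.5056768 × 10^-4.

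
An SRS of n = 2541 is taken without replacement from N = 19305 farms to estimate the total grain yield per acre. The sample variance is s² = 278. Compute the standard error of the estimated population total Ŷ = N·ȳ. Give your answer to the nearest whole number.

Var(Ŷ) = N²·Var(ȳ) = N²·(1 − n/N)·s²/n.
f = 2541/19305 = 0.13162393; Var(ȳ) = 0.86837607·278/2541 = 0.095005331.
Var(Ŷ) = 19305² · 0.095005331 = 3.5406874 × 10^7.
SE(Ŷ) = √(3.5406874 × 10^7) = 5950.

5950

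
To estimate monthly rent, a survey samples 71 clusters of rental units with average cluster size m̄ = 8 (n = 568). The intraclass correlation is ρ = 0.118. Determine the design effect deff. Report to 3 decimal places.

deff = 1 + (8 − 1)·0.118 = 1 + 0.826 = 1.826.

1.826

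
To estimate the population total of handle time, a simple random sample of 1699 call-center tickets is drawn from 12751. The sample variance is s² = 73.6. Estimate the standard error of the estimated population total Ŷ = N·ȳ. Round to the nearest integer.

Var(Ŷ) = N²·Var(ȳ) = N²·(1 − n/N)·s²/n.
f = 1699/12751 = 0.13324445; Var(ȳ) = 0.86675555·73.6/1699 = 0.037547503.
Var(Ŷ) = 12751² · 0.037547503 = 6.1047735 × 10^6.
SE(Ŷ) = √(6.1047735 × 10^6) = 2471.

2471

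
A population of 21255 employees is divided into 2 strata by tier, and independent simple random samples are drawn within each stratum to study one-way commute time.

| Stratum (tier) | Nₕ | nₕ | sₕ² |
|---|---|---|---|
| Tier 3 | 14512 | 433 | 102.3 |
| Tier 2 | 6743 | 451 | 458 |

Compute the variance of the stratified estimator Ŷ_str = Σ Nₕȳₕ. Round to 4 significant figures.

Var(Ŷ_str) = Σₕ Nₕ²(1 − fₕ)sₕ²/nₕ.
Tier 3: 14512²·(1 − 433/14512)·102.3/433 = 4.8271058 × 10^7.
Tier 2: 6743²·(1 − 451/6743)·458/451 = 4.3085468 × 10^7.
Sum = 9.1356526 × 10^7.

9.136 × 10^7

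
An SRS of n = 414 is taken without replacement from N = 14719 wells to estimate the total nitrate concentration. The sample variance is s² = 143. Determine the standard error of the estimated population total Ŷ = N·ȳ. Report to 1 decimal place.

8528.1

Var(Ŷ) = N²·Var(ȳ) = N²·(1 − n/N)·s²/n.
f = 414/14719 = 0.02812691; Var(ȳ) = 0.97187309·143/414 = 0.33569529.
Var(Ŷ) = 14719² · 0.33569529 = 7.2728036 × 10^7.
SE(Ŷ) = √(7.2728036 × 10^7) = 8528.1.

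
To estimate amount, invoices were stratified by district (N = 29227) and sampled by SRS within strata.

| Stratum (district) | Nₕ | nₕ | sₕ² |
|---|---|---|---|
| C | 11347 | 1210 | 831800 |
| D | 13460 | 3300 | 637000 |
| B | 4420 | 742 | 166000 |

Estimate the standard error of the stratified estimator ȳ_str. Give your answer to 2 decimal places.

Var(ȳ_str) = Σₕ Wₕ²(1 − fₕ)sₕ²/nₕ with Wₕ = Nₕ/N, N = 29227.
C: Wₕ = 0.38823690; term = 0.38823690²·(1 − 0.10663612)·831800/1210 = 92.566868.
D: Wₕ = 0.46053307; term = 0.46053307²·(1 − 0.24517088)·637000/3300 = 30.902654.
B: Wₕ = 0.15123003; term = 0.15123003²·(1 − 0.16787330)·166000/742 = 4.2576475.
Sum = 127.72717.
SE = √(127.72717) = 11.30.

11.30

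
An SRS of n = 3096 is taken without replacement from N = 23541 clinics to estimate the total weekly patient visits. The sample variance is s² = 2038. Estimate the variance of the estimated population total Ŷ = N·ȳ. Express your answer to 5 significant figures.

3.1682 × 10^8

Var(Ŷ) = N²·Var(ȳ) = N²·(1 − n/N)·s²/n.
f = 3096/23541 = 0.13151523; Var(ȳ) = 0.86848477·2038/3096 = 0.57169637.
Var(Ŷ) = 23541² · 0.57169637 = 3.1682194 × 10^8.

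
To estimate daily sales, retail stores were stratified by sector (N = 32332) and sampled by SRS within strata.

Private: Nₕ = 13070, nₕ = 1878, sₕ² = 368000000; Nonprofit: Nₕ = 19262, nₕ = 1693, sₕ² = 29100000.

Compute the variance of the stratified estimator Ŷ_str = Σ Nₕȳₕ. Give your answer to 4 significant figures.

3.448 × 10^13

Var(Ŷ_str) = Σₕ Nₕ²(1 − fₕ)sₕ²/nₕ.
Private: 13070²·(1 − 1878/13070)·368000000/1878 = 2.8663916 × 10^13.
Nonprofit: 19262²·(1 − 1693/19262)·29100000/1693 = 5.8168043 × 10^12.
Sum = 3.448072 × 10^13.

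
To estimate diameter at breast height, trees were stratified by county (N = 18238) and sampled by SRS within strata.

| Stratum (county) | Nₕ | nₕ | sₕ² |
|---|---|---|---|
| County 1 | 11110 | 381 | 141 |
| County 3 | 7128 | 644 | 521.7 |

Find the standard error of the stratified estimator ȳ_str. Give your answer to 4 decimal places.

Var(ȳ_str) = Σₕ Wₕ²(1 − fₕ)sₕ²/nₕ with Wₕ = Nₕ/N, N = 18238.
County 1: Wₕ = 0.60916767; term = 0.60916767²·(1 − 0.03429343)·141/381 = 0.13262122.
County 3: Wₕ = 0.39083233; term = 0.39083233²·(1 − 0.09034792)·521.7/644 = 0.11256186.
Sum = 0.24518308.
SE = √(0.24518308) = 0.4952.

0.4952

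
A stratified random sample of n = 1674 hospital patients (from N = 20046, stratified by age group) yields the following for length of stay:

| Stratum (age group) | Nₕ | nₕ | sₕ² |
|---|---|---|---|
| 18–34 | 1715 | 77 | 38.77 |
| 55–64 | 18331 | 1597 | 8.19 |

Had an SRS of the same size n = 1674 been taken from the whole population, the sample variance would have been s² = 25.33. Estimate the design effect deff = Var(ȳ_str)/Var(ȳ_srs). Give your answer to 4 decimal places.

Var(ȳ_str) = Σ Wₕ²(1−fₕ)sₕ²/nₕ with Wₕ = Nₕ/20046:
  18–34: (1715/20046)²·(1−77/1715)·38.77/77 = 0.0035198783
  55–64: (18331/20046)²·(1−1597/18331)·8.19/1597 = 0.0039147989
  → Var(ȳ_str) = 0.0074346772.
Var(ȳ_srs) = (1 − 1674/20046)·25.33/1674 = 0.013867828.
deff = 0.0074346772 / 0.013867828 = 0.5361.

0.5361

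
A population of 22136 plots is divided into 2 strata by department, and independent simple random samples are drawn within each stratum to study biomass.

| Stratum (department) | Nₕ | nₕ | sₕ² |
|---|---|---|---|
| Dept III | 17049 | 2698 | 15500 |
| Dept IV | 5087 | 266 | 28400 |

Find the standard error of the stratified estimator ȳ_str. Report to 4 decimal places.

Var(ȳ_str) = Σₕ Wₕ²(1 − fₕ)sₕ²/nₕ with Wₕ = Nₕ/N, N = 22136.
Dept III: Wₕ = 0.77019335; term = 0.77019335²·(1 − 0.15824975)·15500/2698 = 2.8686168.
Dept IV: Wₕ = 0.22980665; term = 0.22980665²·(1 − 0.05229015)·28400/266 = 5.3436411.
Sum = 8.2122579.
SE = √(8.2122579) = 2.8657.

2.8657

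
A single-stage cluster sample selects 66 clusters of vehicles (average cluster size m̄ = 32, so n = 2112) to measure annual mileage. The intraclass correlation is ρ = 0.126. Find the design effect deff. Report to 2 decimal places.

4.91

deff = 1 + (32 − 1)·0.126 = 1 + 3.906 = 4.906.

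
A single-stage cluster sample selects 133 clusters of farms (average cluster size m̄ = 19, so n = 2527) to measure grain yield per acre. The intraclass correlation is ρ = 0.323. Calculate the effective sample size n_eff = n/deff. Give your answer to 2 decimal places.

370.85

deff = 1 + (19 − 1)·0.323 = 1 + 5.814 = 6.814.
n_eff = 2527 / 6.814 = 370.85.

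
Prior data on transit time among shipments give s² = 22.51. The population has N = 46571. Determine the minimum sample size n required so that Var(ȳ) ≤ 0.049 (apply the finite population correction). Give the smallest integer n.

455

Without fpc, n₀ = s²/D = 22.51/0.049 = 459.3878.
With fpc, (1 − n/N)·s²/n ≤ D requires n ≥ n₀/(1 + n₀/N) = 459.3878/(1 + 459.3878/46571) = 454.9005.
Rounding up, n = 455.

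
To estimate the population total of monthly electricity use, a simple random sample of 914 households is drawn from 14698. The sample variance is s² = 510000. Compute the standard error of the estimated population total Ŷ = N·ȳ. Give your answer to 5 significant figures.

336220

Var(Ŷ) = N²·Var(ȳ) = N²·(1 − n/N)·s²/n.
f = 914/14698 = 0.06218533; Var(ȳ) = 0.93781467·510000/914 = 523.28827.
Var(Ŷ) = 14698² · 523.28827 = 1.130466 × 10^11.
SE(Ŷ) = √(1.130466 × 10^11) = 336220.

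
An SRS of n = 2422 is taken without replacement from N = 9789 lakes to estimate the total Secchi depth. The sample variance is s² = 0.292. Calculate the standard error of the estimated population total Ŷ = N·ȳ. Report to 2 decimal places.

93.24

Var(Ŷ) = N²·Var(ȳ) = N²·(1 − n/N)·s²/n.
f = 2422/9789 = 0.24742057; Var(ȳ) = 0.75257943·0.292/2422 = 9.0732119 × 10^-5.
Var(Ŷ) = 9789² · (9.0732119 × 10^-5) = 8694.3618.
SE(Ŷ) = √(8694.3618) = 93.24.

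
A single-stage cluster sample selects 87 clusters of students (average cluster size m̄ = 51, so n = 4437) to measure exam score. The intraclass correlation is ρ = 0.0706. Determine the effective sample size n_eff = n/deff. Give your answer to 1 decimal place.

deff = 1 + (51 − 1)·0.0706 = 1 + 3.53 = 4.53.
n_eff = 4437 / 4.53 = 979.5.

979.5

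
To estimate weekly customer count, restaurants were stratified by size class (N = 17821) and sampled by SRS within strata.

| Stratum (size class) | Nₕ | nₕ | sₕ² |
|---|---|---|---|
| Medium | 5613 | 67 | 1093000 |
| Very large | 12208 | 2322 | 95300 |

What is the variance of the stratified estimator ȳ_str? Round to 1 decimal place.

1614.6

Var(ȳ_str) = Σₕ Wₕ²(1 − fₕ)sₕ²/nₕ with Wₕ = Nₕ/N, N = 17821.
Medium: Wₕ = 0.31496549; term = 0.31496549²·(1 − 0.01193658)·1093000/67 = 1599.0282.
Very large: Wₕ = 0.68503451; term = 0.68503451²·(1 − 0.19020315)·95300/2322 = 15.596662.
Sum = 1614.6249.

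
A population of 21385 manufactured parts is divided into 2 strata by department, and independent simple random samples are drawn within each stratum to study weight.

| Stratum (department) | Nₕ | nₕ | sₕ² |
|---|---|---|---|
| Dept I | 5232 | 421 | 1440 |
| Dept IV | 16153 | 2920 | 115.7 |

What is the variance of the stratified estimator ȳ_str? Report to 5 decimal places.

0.20678

Var(ȳ_str) = Σₕ Wₕ²(1 − fₕ)sₕ²/nₕ with Wₕ = Nₕ/N, N = 21385.
Dept I: Wₕ = 0.24465747; term = 0.24465747²·(1 − 0.08046636)·1440/421 = 0.188263.
Dept IV: Wₕ = 0.75534253; term = 0.75534253²·(1 − 0.18077137)·115.7/2920 = 0.018520108.
Sum = 0.20678311.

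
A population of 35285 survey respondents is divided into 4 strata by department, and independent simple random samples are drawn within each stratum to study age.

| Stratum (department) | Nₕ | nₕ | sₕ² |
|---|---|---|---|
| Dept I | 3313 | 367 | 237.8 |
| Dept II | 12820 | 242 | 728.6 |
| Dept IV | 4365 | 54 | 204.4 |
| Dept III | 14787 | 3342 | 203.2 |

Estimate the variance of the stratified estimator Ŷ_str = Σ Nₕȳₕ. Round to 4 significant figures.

5.733 × 10^8

Var(Ŷ_str) = Σₕ Nₕ²(1 − fₕ)sₕ²/nₕ.
Dept I: 3313²·(1 − 367/3313)·237.8/367 = 6.324118 × 10^6.
Dept II: 12820²·(1 − 242/12820)·728.6/242 = 4.8548232 × 10^8.
Dept IV: 4365²·(1 − 54/4365)·204.4/54 = 7.1227779 × 10^7.
Dept III: 14787²·(1 − 3342/14787)·203.2/3342 = 1.0289947 × 10^7.
Sum = 5.7332416 × 10^8.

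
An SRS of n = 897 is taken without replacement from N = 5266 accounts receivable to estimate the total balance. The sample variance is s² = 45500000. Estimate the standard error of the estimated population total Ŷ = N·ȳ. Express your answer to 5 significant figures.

Var(Ŷ) = N²·Var(ȳ) = N²·(1 − n/N)·s²/n.
f = 897/5266 = 0.17033802; Var(ȳ) = 0.82966198·45500000/897 = 42084.303.
Var(Ŷ) = 5266² · 42084.303 = 1.1670295 × 10^12.
SE(Ŷ) = √(1.1670295 × 10^12) = 1.0803 × 10^6.

1.0803 × 10^6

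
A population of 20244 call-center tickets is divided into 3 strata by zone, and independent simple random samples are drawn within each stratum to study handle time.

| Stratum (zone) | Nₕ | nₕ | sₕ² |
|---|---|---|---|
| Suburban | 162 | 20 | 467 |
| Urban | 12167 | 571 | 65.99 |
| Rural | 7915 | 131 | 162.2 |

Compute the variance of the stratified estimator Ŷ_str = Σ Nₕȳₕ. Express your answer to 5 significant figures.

9.3127 × 10^7

Var(Ŷ_str) = Σₕ Nₕ²(1 − fₕ)sₕ²/nₕ.
Suburban: 162²·(1 − 20/162)·467/20 = 537143.4.
Urban: 12167²·(1 − 571/12167)·65.99/571 = 1.6305486 × 10^7.
Rural: 7915²·(1 − 131/7915)·162.2/131 = 7.6283972 × 10^7.
Sum = 9.3126601 × 10^7.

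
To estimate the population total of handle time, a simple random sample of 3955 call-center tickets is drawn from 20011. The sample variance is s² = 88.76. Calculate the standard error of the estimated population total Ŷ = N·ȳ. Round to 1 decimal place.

Var(Ŷ) = N²·Var(ȳ) = N²·(1 − n/N)·s²/n.
f = 3955/20011 = 0.19764130; Var(ȳ) = 0.80235870·88.76/3955 = 0.018006917.
Var(Ŷ) = 20011² · 0.018006917 = 7.210692 × 10^6.
SE(Ŷ) = √(7.210692 × 10^6) = 2685.3.

2685.3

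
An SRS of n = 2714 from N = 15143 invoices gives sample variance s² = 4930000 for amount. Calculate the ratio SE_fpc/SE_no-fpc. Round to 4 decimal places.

f = n/N = 2714/15143 = 0.17922472.
SE_no-fpc = √(s²/n) = 42.6205; SE_fpc = √((1−f)s²/n) = 38.612744.
Ratio = √(1−f) = 0.90596649.

0.9060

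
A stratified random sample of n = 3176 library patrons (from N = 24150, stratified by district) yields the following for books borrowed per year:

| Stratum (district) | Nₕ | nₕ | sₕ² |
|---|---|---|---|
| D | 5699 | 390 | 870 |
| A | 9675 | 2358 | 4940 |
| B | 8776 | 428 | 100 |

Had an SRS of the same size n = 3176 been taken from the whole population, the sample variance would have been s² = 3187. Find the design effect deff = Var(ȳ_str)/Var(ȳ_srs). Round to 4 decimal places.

Var(ȳ_str) = Σ Wₕ²(1−fₕ)sₕ²/nₕ with Wₕ = Nₕ/24150:
  D: (5699/24150)²·(1−390/5699)·870/390 = 0.11572622
  A: (9675/24150)²·(1−2358/9675)·4940/2358 = 0.25429212
  B: (8776/24150)²·(1−428/8776)·100/428 = 0.029349521
  → Var(ȳ_str) = 0.39936786.
Var(ȳ_srs) = (1 − 3176/24150)·3187/3176 = 0.8714966.
deff = 0.39936786 / 0.8714966 = 0.4583.

0.4583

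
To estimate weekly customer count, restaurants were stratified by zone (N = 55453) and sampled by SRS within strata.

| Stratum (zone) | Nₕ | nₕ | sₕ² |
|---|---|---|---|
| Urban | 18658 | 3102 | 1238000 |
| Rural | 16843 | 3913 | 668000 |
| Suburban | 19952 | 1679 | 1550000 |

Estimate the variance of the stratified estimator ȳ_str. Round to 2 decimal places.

159.21

Var(ȳ_str) = Σₕ Wₕ²(1 − fₕ)sₕ²/nₕ with Wₕ = Nₕ/N, N = 55453.
Urban: Wₕ = 0.33646511; term = 0.33646511²·(1 − 0.16625576)·1238000/3102 = 37.669667.
Rural: Wₕ = 0.30373469; term = 0.30373469²·(1 − 0.23232203)·668000/3913 = 12.090228.
Suburban: Wₕ = 0.35980019; term = 0.35980019²·(1 − 0.08415196)·1550000/1679 = 109.45288.
Sum = 159.21278.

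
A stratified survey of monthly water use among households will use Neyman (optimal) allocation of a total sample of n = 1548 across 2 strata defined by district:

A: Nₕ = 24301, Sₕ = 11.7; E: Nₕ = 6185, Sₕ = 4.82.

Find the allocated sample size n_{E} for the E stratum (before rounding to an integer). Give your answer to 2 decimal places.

146.91

Neyman allocation: nₕ = n·NₕSₕ / Σⱼ NⱼSⱼ.
Σ NⱼSⱼ = 24301·11.7 + 6185·4.82 = 314133.4.
n_{E} = 1548·6185·4.82 / 314133.4 = 146.91.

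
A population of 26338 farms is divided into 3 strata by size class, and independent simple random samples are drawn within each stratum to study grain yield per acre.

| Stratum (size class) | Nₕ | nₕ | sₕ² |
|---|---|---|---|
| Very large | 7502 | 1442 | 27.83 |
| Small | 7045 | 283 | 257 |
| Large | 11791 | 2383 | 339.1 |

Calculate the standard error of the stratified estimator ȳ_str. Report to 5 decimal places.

0.29391

Var(ȳ_str) = Σₕ Wₕ²(1 − fₕ)sₕ²/nₕ with Wₕ = Nₕ/N, N = 26338.
Very large: Wₕ = 0.28483560; term = 0.28483560²·(1 − 0.19221541)·27.83/1442 = 0.0012648297.
Small: Wₕ = 0.26748424; term = 0.26748424²·(1 − 0.04017033)·257/283 = 0.062364474.
Large: Wₕ = 0.44768016; term = 0.44768016²·(1 − 0.20210330)·339.1/2383 = 0.022755486.
Sum = 0.08638479.
SE = √(0.08638479) = 0.29391.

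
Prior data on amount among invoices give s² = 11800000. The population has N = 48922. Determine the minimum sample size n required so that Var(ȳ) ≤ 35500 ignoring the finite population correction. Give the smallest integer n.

333

Without fpc, n₀ = s²/D = 11800000/35500 = 332.3944.
Rounding up, n = 333.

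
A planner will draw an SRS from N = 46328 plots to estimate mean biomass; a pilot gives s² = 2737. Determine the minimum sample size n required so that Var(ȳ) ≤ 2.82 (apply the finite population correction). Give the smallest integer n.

951

Without fpc, n₀ = s²/D = 2737/2.82 = 970.5674.
With fpc, (1 − n/N)·s²/n ≤ D requires n ≥ n₀/(1 + n₀/N) = 970.5674/(1 + 970.5674/46328) = 950.6513.
Rounding up, n = 951.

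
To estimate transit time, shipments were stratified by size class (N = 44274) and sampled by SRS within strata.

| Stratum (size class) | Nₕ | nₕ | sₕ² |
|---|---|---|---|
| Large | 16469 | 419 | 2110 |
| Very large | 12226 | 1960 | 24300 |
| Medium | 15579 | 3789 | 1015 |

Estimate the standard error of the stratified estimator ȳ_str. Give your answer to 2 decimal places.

Var(ȳ_str) = Σₕ Wₕ²(1 − fₕ)sₕ²/nₕ with Wₕ = Nₕ/N, N = 44274.
Large: Wₕ = 0.37197904; term = 0.37197904²·(1 − 0.02544174)·2110/419 = 0.67906786.
Very large: Wₕ = 0.27614401; term = 0.27614401²·(1 − 0.16031408)·24300/1960 = 0.79384979.
Medium: Wₕ = 0.35187695; term = 0.35187695²·(1 − 0.24321202)·1015/3789 = 0.025101363.
Sum = 1.498019.
SE = √(1.498019) = 1.22.

1.22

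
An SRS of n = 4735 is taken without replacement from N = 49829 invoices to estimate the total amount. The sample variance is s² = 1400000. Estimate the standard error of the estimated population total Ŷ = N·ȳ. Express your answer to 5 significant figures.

815090

Var(Ŷ) = N²·Var(ȳ) = N²·(1 − n/N)·s²/n.
f = 4735/49829 = 0.09502499; Var(ȳ) = 0.90497501·1400000/4735 = 267.57445.
Var(Ŷ) = 49829² · 267.57445 = 6.6436843 × 10^11.
SE(Ŷ) = √(6.6436843 × 10^11) = 815090.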